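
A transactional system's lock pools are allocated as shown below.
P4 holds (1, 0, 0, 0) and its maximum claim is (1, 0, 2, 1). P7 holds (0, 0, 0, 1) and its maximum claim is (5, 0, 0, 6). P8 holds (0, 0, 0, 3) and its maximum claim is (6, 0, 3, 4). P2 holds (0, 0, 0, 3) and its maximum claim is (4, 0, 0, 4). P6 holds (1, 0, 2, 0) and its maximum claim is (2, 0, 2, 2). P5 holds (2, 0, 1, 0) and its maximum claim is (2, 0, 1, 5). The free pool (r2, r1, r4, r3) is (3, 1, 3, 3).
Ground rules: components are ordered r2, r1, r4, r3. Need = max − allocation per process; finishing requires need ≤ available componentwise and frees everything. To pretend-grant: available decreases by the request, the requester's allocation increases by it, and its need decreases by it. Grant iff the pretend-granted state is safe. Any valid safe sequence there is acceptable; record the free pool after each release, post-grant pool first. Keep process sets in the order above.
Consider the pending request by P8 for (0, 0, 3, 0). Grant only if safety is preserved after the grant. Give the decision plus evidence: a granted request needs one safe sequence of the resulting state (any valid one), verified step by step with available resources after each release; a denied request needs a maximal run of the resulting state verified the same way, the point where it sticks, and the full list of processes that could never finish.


GRANT — the state after the grant stays safe, e.g. via P6, P2, P5, P4, P7, P8.
Key observation: post-grant, (3, 1, 0, 3) remains, and an order beginning with P6 completes everyone.
Check on the post-grant state, step by step:
  pool = (3, 1, 0, 3)
  P6: need (1, 0, 0, 2) fits (3, 1, 0, 3); releases (1, 0, 2, 0), pool now (4, 1, 2, 3)
  P2: need (4, 0, 0, 1) fits (4, 1, 2, 3); releases (0, 0, 0, 3), pool now (4, 1, 2, 6)
  P5: need (0, 0, 0, 5) fits (4, 1, 2, 6); releases (2, 0, 1, 0), pool now (6, 1, 3, 6)
  P4: need (0, 0, 2, 1) fits (6, 1, 3, 6); releases (1, 0, 0, 0), pool now (7, 1, 3, 6)
  P7: need (5, 0, 0, 5) fits (7, 1, 3, 6); releases (0, 0, 0, 1), pool now (7, 1, 3, 7)
  P8: need (6, 0, 0, 1) fits (7, 1, 3, 7); releases (0, 0, 3, 3), pool now (7, 1, 6, 10)


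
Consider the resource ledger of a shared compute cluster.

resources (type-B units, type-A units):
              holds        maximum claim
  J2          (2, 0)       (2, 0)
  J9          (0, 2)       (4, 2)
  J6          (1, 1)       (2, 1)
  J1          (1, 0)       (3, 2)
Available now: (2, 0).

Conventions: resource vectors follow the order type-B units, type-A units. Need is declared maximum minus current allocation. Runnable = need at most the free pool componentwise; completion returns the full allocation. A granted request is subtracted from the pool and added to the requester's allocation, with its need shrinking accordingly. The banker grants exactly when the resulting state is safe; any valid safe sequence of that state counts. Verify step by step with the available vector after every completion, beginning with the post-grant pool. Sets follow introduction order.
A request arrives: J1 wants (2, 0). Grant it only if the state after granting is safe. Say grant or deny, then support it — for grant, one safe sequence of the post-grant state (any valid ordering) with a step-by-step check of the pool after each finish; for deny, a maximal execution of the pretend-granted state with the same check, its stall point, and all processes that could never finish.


DENY. Granting would leave the state unsafe.
Key observation: after J2, J6 the pool peaks at (3, 1), and each blocked process is short somewhere: J9 on type-B units; J1 on type-A units.
After a pretend grant, a maximal execution: J2, J6 — then nothing else fits. Walking it through:
  pool = (0, 0)
  run J2 (needs (0, 0), free (0, 0)); after release of (2, 0) the pool is (2, 0)
  run J6 (needs (1, 0), free (2, 0)); after release of (1, 1) the pool is (3, 1)
  J9 cannot run: need (4, 0) vs free (3, 1) (insufficient type-B units)
  J1 cannot run: need (0, 2) vs free (3, 1) (insufficient type-A units)
Had the request been granted, J9 and J1 could never finish.


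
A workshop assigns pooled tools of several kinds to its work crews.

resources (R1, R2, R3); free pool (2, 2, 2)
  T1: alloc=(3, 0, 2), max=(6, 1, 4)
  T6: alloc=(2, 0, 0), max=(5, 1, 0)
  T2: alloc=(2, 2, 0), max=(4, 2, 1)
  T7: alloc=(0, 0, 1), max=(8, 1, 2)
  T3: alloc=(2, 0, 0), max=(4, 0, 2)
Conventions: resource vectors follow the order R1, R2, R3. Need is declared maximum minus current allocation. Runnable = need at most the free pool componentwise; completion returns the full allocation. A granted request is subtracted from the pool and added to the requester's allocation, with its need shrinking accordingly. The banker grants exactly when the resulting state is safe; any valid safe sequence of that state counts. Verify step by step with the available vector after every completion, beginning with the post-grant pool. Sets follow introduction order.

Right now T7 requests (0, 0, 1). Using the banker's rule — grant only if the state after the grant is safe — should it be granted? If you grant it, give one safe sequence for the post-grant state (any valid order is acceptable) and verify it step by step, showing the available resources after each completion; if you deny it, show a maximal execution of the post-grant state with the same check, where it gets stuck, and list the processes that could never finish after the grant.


DENY. Granting would leave the state unsafe.
Key observation: after T2, T6 the pool peaks at (6, 4, 1), and each blocked process is short somewhere: T1 on R3; T7 on R1; T3 on R3.
On the post-grant state, T2, T6 is a maximal run — nothing extends it. Walking it through:
  pool = (2, 2, 1)
  T2 needs (2, 0, 1) <= (2, 2, 1) -> finishes; pool += (2, 2, 0) = (4, 4, 1)
  T6 needs (3, 1, 0) <= (4, 4, 1) -> finishes; pool += (2, 0, 0) = (6, 4, 1)
  blocked: T1 wants (3, 1, 2), pool (6, 4, 1) — not enough R3
  blocked: T7 wants (8, 1, 0), pool (6, 4, 1) — not enough R1
  blocked: T3 wants (2, 0, 2), pool (6, 4, 1) — not enough R3
Had the request been granted, T1, T7 and T3 could never finish.


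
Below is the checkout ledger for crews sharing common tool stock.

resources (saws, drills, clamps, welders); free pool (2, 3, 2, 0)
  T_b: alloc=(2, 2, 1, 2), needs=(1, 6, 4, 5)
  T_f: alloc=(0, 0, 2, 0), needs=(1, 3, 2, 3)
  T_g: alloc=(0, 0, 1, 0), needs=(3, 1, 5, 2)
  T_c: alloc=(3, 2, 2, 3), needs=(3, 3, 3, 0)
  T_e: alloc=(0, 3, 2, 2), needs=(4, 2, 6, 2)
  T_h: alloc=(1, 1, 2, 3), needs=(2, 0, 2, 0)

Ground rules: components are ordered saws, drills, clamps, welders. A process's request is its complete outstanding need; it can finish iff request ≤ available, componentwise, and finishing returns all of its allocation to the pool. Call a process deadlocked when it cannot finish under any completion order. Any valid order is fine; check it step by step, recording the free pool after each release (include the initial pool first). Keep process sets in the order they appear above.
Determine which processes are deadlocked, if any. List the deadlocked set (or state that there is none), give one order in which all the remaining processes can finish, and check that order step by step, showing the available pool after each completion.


Nothing here is deadlocked.
Key observation: T_h fits the free pool immediately, and its release cascades until everyone finishes.
One completion order for the rest: T_h, T_c, T_e, T_b, T_g, T_f. Step-by-step check:
  pool = (2, 3, 2, 0)
  T_h needs (2, 0, 2, 0) <= (2, 3, 2, 0) -> finishes; pool += (1, 1, 2, 3) = (3, 4, 4, 3)
  T_c needs (3, 3, 3, 0) <= (3, 4, 4, 3) -> finishes; pool += (3, 2, 2, 3) = (6, 6, 6, 6)
  T_e needs (4, 2, 6, 2) <= (6, 6, 6, 6) -> finishes; pool += (0, 3, 2, 2) = (6, 9, 8, 8)
  T_b needs (1, 6, 4, 5) <= (6, 9, 8, 8) -> finishes; pool += (2, 2, 1, 2) = (8, 11, 9, 10)
  T_g needs (3, 1, 5, 2) <= (8, 11, 9, 10) -> finishes; pool += (0, 0, 1, 0) = (8, 11, 10, 10)
  T_f needs (1, 3, 2, 3) <= (8, 11, 10, 10) -> finishes; pool += (0, 0, 2, 0) = (8, 11, 12, 10)


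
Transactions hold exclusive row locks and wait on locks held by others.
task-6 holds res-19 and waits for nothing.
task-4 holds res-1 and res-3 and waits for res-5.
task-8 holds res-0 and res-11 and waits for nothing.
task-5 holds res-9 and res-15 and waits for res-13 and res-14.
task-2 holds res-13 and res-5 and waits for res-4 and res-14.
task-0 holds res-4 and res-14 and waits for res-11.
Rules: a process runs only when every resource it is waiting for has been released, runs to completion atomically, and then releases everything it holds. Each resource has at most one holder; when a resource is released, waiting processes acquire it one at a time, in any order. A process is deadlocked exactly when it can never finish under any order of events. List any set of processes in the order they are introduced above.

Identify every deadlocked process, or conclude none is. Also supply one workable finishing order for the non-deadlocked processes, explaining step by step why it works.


No process is deadlocked.
Key observation: the wait graph is acyclic; completion cascades from the unblocked processes through everyone else.
One completion order for the rest: task-8, task-0, task-2, task-5, task-4, task-6.
Verifying each step:
  run task-8 (it waits on nothing); releases res-0 and res-11
  task-0: everything it awaited (res-11) is free; runs, freeing res-4 and res-14
  task-2: everything it awaited (res-4 and res-14) is free; runs, freeing res-13 and res-5
  task-5: everything it awaited (res-13 and res-14) is free; runs, freeing res-9 and res-15
  task-4: everything it awaited (res-5) is free; runs, freeing res-1 and res-3
  run task-6 (it waits on nothing); releases res-19


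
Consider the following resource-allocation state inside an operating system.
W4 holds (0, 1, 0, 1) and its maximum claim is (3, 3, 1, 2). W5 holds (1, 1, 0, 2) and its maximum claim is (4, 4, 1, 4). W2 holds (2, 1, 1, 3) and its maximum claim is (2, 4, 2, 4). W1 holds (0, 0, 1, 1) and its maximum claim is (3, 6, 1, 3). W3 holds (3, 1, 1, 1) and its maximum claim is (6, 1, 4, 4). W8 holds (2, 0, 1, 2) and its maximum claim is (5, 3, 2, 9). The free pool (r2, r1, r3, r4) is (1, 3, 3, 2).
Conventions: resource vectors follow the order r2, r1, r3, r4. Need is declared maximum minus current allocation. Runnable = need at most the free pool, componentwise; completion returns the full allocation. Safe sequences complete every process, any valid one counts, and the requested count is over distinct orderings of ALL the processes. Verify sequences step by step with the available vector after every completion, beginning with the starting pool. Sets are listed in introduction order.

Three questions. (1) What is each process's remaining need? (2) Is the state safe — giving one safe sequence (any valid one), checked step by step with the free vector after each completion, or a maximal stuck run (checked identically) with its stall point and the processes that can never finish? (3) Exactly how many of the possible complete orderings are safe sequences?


(1) Remaining need (order r2, r1, r3, r4):
  W4: (3, 2, 1, 1)
  W5: (3, 3, 1, 2)
  W2: (0, 3, 1, 1)
  W1: (3, 6, 0, 2)
  W3: (3, 0, 3, 3)
  W8: (3, 3, 1, 7)
(2) The state is SAFE; one workable sequence: W2, W5, W3, W8, W4, W1.
Key observation: the first exact fit in this order is W2 — it needs (0, 3, 1, 1) with (1, 3, 3, 2) free, meeting a requested resource to the last unit.
Step-by-step check:
  pool = (1, 3, 3, 2)
  W2 needs (0, 3, 1, 1) <= (1, 3, 3, 2) -> finishes; pool += (2, 1, 1, 3) = (3, 4, 4, 5)
  W5 needs (3, 3, 1, 2) <= (3, 4, 4, 5) -> finishes; pool += (1, 1, 0, 2) = (4, 5, 4, 7)
  W3 needs (3, 0, 3, 3) <= (4, 5, 4, 7) -> finishes; pool += (3, 1, 1, 1) = (7, 6, 5, 8)
  W8 needs (3, 3, 1, 7) <= (7, 6, 5, 8) -> finishes; pool += (2, 0, 1, 2) = (9, 6, 6, 10)
  W4 needs (3, 2, 1, 1) <= (9, 6, 6, 10) -> finishes; pool += (0, 1, 0, 1) = (9, 7, 6, 11)
  W1 needs (3, 6, 0, 2) <= (9, 7, 6, 11) -> finishes; pool += (0, 0, 1, 1) = (9, 7, 7, 12)
(3) Precisely 40 of the possible complete orderings are safe sequences.


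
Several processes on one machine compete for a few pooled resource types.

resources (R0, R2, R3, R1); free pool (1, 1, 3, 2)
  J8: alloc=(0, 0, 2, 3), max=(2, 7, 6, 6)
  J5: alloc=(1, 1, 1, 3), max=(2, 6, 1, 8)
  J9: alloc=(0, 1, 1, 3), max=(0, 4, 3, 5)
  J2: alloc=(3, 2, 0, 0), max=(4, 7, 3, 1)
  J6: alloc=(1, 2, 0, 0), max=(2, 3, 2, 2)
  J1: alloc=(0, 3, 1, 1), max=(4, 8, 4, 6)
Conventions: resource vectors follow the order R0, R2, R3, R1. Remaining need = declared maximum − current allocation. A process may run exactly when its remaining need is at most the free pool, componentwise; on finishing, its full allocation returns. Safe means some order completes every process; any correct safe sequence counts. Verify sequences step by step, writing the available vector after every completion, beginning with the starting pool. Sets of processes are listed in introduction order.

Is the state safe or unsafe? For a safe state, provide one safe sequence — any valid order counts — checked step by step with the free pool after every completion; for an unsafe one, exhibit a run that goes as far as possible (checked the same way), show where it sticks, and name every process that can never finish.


UNSAFE.
Key observation: after J6, J9 complete, (2, 4, 4, 5) is the best the pool ever gets, yet each leftover process wants more R2.
Going as far as possible: J6, J9; after that, nothing fits. Walking it through:
  pool = (1, 1, 3, 2)
  J6: need (1, 1, 2, 2) fits (1, 1, 3, 2); releases (1, 2, 0, 0), pool now (2, 3, 3, 2)
  J9: need (0, 3, 2, 2) fits (2, 3, 3, 2); releases (0, 1, 1, 3), pool now (2, 4, 4, 5)
  J8 cannot run: need (2, 7, 4, 3) vs free (2, 4, 4, 5) (insufficient R2)
  J5 cannot run: need (1, 5, 0, 5) vs free (2, 4, 4, 5) (insufficient R2)
  J2 cannot run: need (1, 5, 3, 1) vs free (2, 4, 4, 5) (insufficient R2)
  J1 cannot run: need (4, 5, 3, 5) vs free (2, 4, 4, 5) (insufficient R0 and R2)
Never able to finish: J8, J5, J2 and J1.


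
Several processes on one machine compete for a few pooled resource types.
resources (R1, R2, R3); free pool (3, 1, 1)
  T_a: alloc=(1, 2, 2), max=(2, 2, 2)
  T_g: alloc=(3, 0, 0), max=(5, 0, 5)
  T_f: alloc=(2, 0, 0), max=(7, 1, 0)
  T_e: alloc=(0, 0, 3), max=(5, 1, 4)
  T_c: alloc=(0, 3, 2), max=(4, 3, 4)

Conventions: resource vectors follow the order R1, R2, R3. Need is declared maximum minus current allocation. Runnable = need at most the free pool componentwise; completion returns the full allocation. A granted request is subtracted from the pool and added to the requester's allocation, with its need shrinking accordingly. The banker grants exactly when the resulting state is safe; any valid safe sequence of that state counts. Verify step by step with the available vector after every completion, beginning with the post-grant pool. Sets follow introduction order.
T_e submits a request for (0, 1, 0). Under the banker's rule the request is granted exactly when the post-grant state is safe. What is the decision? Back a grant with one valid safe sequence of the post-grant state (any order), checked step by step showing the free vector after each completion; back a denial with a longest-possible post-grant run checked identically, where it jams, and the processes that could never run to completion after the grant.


GRANT: granting preserves safety; a valid post-grant sequence is T_a, T_c, T_g, T_f, T_e.
Key observation: (3, 0, 1) free after granting still covers T_a first, and each release covers the next.
Check on the post-grant state, step by step:
  pool = (3, 0, 1)
  T_a: need (1, 0, 0) fits (3, 0, 1); releases (1, 2, 2), pool now (4, 2, 3)
  T_c: need (4, 0, 2) fits (4, 2, 3); releases (0, 3, 2), pool now (4, 5, 5)
  T_g: need (2, 0, 5) fits (4, 5, 5); releases (3, 0, 0), pool now (7, 5, 5)
  T_f: need (5, 1, 0) fits (7, 5, 5); releases (2, 0, 0), pool now (9, 5, 5)
  T_e: need (5, 0, 1) fits (9, 5, 5); releases (0, 1, 3), pool now (9, 6, 8)


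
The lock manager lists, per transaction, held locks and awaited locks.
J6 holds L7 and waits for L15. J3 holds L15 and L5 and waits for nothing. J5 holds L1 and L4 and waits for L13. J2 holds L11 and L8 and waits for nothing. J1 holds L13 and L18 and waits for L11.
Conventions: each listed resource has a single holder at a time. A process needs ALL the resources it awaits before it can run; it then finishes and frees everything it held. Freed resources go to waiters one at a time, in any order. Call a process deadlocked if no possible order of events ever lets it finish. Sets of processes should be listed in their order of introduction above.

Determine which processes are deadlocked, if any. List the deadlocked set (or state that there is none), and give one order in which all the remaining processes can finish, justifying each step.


No process is deadlocked.
Key observation: there is no circular wait here — follow any chain and it reaches a process that is free to run now.
A valid finishing order for the others: J3, J2, J1, J6, J5.
Step-by-step check:
  run J3 (it waits on nothing); releases L15 and L5
  run J2 (it waits on nothing); releases L11 and L8
  J1: everything it awaited (L11) is free; runs, freeing L13 and L18
  J6: everything it awaited (L15) is free; runs, freeing L7
  J5: everything it awaited (L13) is free; runs, freeing L1 and L4


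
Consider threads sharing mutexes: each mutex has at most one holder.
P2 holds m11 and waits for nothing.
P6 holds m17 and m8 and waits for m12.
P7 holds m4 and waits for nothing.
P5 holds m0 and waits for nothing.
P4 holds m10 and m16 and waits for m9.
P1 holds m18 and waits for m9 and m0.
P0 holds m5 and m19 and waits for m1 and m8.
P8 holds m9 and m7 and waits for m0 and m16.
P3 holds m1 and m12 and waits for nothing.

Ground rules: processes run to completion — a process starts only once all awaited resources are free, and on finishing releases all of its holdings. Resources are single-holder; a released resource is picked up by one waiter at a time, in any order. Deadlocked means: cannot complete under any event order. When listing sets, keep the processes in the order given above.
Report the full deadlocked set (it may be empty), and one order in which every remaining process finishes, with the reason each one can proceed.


The deadlocked set is P4, P1 and P8.
Key observation: P4 -> P8 -> P4 is a circular wait — nothing in it can go first; P1 waits into the deadlock from upstream.
The rest can finish in the order P3, P6, P0, P2, P7, P5.
Walking it through:
  run P3 (it waits on nothing); releases m1 and m12
  P6 waits on m12 — all released -> runs and releases m17 and m8
  P0 waits on m1 and m8 — all released -> runs and releases m5 and m19
  run P2 (it waits on nothing); releases m11
  run P7 (it waits on nothing); releases m4
  run P5 (it waits on nothing); releases m0


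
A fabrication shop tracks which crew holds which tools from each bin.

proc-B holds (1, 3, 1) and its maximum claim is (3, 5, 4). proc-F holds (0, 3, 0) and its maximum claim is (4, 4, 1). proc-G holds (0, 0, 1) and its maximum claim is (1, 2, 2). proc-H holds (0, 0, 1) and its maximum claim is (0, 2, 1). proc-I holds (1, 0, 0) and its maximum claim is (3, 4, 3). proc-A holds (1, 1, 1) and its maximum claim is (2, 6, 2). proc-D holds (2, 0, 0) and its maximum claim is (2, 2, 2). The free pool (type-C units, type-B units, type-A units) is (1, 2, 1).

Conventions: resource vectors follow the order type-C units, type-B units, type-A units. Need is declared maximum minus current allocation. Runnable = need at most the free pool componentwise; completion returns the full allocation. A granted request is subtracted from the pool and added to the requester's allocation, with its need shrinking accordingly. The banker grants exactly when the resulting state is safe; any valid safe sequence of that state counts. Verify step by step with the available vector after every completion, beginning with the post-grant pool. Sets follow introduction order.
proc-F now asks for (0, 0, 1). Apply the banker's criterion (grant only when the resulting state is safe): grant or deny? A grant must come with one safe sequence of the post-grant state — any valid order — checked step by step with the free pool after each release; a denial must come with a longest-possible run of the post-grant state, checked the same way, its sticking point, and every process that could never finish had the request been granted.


DENY — the pretend-granted state is unsafe.
Key observation: after proc-H, proc-G, proc-D the pool peaks at (3, 2, 2), and each blocked process is short somewhere: proc-B on type-A units; proc-F on type-C units; proc-I on type-B units, type-A units; proc-A on type-B units.
On the post-grant state, proc-H, proc-G, proc-D is a maximal run — nothing extends it. Step-by-step check:
  pool = (1, 2, 0)
  run proc-H (needs (0, 2, 0), free (1, 2, 0)); after release of (0, 0, 1) the pool is (1, 2, 1)
  run proc-G (needs (1, 2, 1), free (1, 2, 1)); after release of (0, 0, 1) the pool is (1, 2, 2)
  run proc-D (needs (0, 2, 2), free (1, 2, 2)); after release of (2, 0, 0) the pool is (3, 2, 2)
  blocked: proc-B wants (2, 2, 3), pool (3, 2, 2) — not enough type-A units
  blocked: proc-F wants (4, 1, 0), pool (3, 2, 2) — not enough type-C units
  blocked: proc-I wants (2, 4, 3), pool (3, 2, 2) — not enough type-B units and type-A units
  blocked: proc-A wants (1, 5, 1), pool (3, 2, 2) — not enough type-B units
Had the request been granted, proc-B, proc-F, proc-I and proc-A could never finish.


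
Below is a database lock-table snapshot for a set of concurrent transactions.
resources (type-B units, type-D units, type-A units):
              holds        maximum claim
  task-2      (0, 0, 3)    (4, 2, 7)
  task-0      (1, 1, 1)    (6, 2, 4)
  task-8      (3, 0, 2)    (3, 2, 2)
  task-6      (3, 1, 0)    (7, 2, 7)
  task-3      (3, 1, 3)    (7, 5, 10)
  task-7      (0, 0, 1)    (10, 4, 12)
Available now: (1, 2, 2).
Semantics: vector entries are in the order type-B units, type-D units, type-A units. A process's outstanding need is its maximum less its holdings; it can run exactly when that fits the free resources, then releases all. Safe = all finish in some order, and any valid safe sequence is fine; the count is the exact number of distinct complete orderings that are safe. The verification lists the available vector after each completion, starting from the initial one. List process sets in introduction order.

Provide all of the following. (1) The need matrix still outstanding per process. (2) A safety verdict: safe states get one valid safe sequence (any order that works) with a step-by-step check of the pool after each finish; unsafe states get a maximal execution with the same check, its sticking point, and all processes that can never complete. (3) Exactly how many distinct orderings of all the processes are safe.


(1) Remaining need (order type-B units, type-D units, type-A units):
  task-2: (4, 2, 4)
  task-0: (5, 1, 3)
  task-8: (0, 2, 0)
  task-6: (4, 1, 7)
  task-3: (4, 4, 7)
  task-7: (10, 4, 11)
(2) SAFE. One safe sequence: task-8, task-2, task-6, task-0, task-3, task-7.
Key observation: task-8 is the earliest step where a requested resource binds exactly: need (0, 2, 0), pool (1, 2, 2) at its turn.
Verifying each step:
  pool = (1, 2, 2)
  run task-8 (needs (0, 2, 0), free (1, 2, 2)); after release of (3, 0, 2) the pool is (4, 2, 4)
  run task-2 (needs (4, 2, 4), free (4, 2, 4)); after release of (0, 0, 3) the pool is (4, 2, 7)
  run task-6 (needs (4, 1, 7), free (4, 2, 7)); after release of (3, 1, 0) the pool is (7, 3, 7)
  run task-0 (needs (5, 1, 3), free (7, 3, 7)); after release of (1, 1, 1) the pool is (8, 4, 8)
  run task-3 (needs (4, 4, 7), free (8, 4, 8)); after release of (3, 1, 3) the pool is (11, 5, 11)
  run task-7 (needs (10, 4, 11), free (11, 5, 11)); after release of (0, 0, 1) the pool is (11, 5, 12)
(3) The exact count: 1 of the possible complete orderings is a safe sequence.


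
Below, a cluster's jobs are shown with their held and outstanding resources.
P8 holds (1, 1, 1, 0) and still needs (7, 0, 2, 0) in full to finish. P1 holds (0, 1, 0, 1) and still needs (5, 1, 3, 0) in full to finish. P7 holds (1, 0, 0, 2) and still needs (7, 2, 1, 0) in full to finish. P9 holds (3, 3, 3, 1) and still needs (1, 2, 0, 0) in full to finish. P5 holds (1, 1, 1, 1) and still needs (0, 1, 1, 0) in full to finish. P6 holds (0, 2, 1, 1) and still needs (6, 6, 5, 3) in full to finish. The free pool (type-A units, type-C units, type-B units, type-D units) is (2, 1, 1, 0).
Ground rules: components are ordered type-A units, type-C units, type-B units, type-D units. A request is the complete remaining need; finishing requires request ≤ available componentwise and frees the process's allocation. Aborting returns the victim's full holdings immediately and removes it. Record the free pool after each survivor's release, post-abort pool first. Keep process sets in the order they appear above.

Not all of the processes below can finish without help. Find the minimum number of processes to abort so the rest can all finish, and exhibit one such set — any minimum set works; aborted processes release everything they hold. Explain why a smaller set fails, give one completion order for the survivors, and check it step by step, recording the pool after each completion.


Abort P8.
Key observation: P7 had no path to completion before; after the abort of P8 ((1, 1, 1, 0) returned), step 3 is where it fits.
No smaller set exists: with zero aborts the deadlock remains.
One survivor order: P5, P9, P7, P1, P6. Step-by-step check (post-abort pool first):
  pool = (3, 2, 2, 0)
  run P5 (needs (0, 1, 1, 0), free (3, 2, 2, 0)); after release of (1, 1, 1, 1) the pool is (4, 3, 3, 1)
  run P9 (needs (1, 2, 0, 0), free (4, 3, 3, 1)); after release of (3, 3, 3, 1) the pool is (7, 6, 6, 2)
  run P7 (needs (7, 2, 1, 0), free (7, 6, 6, 2)); after release of (1, 0, 0, 2) the pool is (8, 6, 6, 4)
  run P1 (needs (5, 1, 3, 0), free (8, 6, 6, 4)); after release of (0, 1, 0, 1) the pool is (8, 7, 6, 5)
  run P6 (needs (6, 6, 5, 3), free (8, 7, 6, 5)); after release of (0, 2, 1, 1) the pool is (8, 9, 7, 6)


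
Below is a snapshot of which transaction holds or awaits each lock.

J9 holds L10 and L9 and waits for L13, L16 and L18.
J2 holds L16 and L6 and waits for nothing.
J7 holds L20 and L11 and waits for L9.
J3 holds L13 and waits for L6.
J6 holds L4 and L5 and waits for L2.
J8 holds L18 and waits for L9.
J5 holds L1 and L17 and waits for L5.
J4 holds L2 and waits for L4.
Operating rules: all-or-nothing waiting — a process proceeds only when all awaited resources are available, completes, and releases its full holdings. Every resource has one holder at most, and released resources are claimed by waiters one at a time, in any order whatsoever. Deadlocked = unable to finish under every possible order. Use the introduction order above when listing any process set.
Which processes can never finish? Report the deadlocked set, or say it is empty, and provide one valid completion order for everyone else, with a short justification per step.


The deadlocked set is J9, J7, J6, J8, J5 and J4.
Key observation: the cycle J9 -> J8 -> J9 can never break — each member waits on the next; J6 and J4 are caught in further circular waits and J7 and J5 wait into the deadlock from upstream.
One completion order for the rest: J2, J3.
Step-by-step check:
  J2: no waits; runs immediately, freeing L16 and L6
  J3 waits on L6 — all released -> runs and releases L13


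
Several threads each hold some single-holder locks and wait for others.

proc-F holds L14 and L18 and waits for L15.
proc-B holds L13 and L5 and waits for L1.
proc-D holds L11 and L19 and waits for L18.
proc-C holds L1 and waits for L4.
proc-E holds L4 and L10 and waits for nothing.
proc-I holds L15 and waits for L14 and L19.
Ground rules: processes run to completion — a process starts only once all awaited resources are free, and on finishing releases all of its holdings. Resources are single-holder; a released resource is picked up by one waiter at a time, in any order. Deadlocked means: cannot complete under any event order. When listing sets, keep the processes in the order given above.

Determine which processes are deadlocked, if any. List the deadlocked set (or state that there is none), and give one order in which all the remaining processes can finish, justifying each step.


The deadlocked set is proc-F, proc-D and proc-I.
Key observation: the wait chain closes on itself along proc-F -> proc-I -> proc-F; proc-D is caught in further circular waits.
One completion order for the rest: proc-E, proc-C, proc-B.
Verifying each step:
  run proc-E (it waits on nothing); releases L4 and L10
  proc-C: everything it awaited (L4) is free; runs, freeing L1
  proc-B: everything it awaited (L1) is free; runs, freeing L13 and L5


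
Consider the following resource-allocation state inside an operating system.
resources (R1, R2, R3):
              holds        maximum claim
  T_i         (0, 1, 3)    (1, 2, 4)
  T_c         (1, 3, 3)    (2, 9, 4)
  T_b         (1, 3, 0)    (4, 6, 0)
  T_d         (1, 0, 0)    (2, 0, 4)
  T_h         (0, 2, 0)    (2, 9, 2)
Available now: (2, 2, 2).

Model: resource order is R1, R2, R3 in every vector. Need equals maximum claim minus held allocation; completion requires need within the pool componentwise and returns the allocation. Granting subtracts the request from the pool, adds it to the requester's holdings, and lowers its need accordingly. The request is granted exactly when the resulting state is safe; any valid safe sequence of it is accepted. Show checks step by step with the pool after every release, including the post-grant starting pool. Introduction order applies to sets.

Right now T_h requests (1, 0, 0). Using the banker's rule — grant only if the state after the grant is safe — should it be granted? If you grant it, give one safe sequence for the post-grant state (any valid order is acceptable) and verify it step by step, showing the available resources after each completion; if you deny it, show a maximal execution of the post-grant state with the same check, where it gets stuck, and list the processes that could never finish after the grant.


DENY: after the grant no complete ordering would exist.
Key observation: after T_i, T_d the pool peaks at (2, 3, 5), and each blocked process is short somewhere: T_c on R2; T_b on R1; T_h on R2.
Pretend the grant happened; the run T_i, T_d goes as far as possible. Verifying each step:
  pool = (1, 2, 2)
  T_i needs (1, 1, 1) <= (1, 2, 2) -> finishes; pool += (0, 1, 3) = (1, 3, 5)
  T_d needs (1, 0, 4) <= (1, 3, 5) -> finishes; pool += (1, 0, 0) = (2, 3, 5)
  T_c still needs (1, 6, 1) but only (2, 3, 5) is free — short on R2
  T_b still needs (3, 3, 0) but only (2, 3, 5) is free — short on R1
  T_h still needs (1, 7, 2) but only (2, 3, 5) is free — short on R2
Post-grant, the permanently blocked set is T_c, T_b and T_h.


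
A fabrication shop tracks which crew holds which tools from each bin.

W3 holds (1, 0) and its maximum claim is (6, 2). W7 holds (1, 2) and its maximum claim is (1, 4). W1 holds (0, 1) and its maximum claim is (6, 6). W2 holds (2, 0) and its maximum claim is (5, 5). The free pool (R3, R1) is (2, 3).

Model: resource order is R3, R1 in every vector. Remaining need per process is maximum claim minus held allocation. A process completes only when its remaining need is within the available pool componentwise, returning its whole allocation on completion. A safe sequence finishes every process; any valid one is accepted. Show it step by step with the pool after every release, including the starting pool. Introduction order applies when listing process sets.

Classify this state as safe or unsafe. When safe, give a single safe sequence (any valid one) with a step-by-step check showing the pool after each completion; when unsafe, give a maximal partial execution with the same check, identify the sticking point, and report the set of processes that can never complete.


SAFE. One safe sequence: W7, W2, W3, W1.
Key observation: reading the order forward, W2 is the first process whose need (3, 5) meets the free pool (3, 5) exactly on a resource it requests.
Step-by-step check:
  pool = (2, 3)
  W7 needs (0, 2) <= (2, 3) -> finishes; pool += (1, 2) = (3, 5)
  W2 needs (3, 5) <= (3, 5) -> finishes; pool += (2, 0) = (5, 5)
  W3 needs (5, 2) <= (5, 5) -> finishes; pool += (1, 0) = (6, 5)
  W1 needs (6, 5) <= (6, 5) -> finishes; pool += (0, 1) = (6, 6)


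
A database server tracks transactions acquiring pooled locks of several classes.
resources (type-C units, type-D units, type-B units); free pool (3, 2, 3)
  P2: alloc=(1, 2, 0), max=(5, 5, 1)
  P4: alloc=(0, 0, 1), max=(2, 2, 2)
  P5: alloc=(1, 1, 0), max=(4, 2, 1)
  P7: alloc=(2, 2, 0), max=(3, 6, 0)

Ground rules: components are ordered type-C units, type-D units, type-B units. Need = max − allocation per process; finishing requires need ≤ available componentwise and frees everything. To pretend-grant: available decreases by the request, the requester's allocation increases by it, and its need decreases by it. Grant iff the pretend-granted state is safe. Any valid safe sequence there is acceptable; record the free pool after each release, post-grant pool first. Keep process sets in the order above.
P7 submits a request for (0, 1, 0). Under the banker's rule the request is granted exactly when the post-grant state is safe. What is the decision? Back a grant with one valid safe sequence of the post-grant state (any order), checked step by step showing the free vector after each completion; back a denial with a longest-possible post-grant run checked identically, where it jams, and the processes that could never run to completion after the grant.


DENY. Granting would leave the state unsafe.
Key observation: no order helps: past P5, P4, the free pool tops out at (4, 2, 4), below what each blocked process needs in type-D units.
Pretend the grant happened; the run P5, P4 goes as far as possible. Step-by-step check:
  pool = (3, 1, 3)
  P5 needs (3, 1, 1) <= (3, 1, 3) -> finishes; pool += (1, 1, 0) = (4, 2, 3)
  P4 needs (2, 2, 1) <= (4, 2, 3) -> finishes; pool += (0, 0, 1) = (4, 2, 4)
  P2 cannot run: need (4, 3, 1) vs free (4, 2, 4) (insufficient type-D units)
  P7 cannot run: need (1, 3, 0) vs free (4, 2, 4) (insufficient type-D units)
Processes that could never finish after the grant: P2 and P7.


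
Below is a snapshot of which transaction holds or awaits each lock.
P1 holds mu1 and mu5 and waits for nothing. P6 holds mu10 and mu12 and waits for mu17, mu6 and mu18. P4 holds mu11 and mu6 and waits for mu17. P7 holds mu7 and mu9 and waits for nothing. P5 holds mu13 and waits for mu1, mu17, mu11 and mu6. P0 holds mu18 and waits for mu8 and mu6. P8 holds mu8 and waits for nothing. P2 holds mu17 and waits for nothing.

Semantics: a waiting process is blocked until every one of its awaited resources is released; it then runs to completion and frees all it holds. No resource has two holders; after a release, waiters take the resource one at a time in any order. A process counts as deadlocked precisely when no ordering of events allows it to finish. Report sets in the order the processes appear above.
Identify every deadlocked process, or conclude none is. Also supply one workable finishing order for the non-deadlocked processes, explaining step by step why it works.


No process is deadlocked.
Key observation: every chain of waits terminates; starting from the processes that wait on nothing, all the rest unlock in turn.
The rest can finish in the order P2, P8, P4, P1, P5, P0, P7, P6.
Check, step by step:
  run P2 (it waits on nothing); releases mu17
  run P8 (it waits on nothing); releases mu8
  P4 waits on mu17 — all released -> runs and releases mu11 and mu6
  run P1 (it waits on nothing); releases mu1 and mu5
  P5 waits on mu1, mu17, mu11 and mu6 — all released -> runs and releases mu13
  P0 waits on mu8 and mu6 — all released -> runs and releases mu18
  run P7 (it waits on nothing); releases mu7 and mu9
  P6 waits on mu17, mu6 and mu18 — all released -> runs and releases mu10 and mu12


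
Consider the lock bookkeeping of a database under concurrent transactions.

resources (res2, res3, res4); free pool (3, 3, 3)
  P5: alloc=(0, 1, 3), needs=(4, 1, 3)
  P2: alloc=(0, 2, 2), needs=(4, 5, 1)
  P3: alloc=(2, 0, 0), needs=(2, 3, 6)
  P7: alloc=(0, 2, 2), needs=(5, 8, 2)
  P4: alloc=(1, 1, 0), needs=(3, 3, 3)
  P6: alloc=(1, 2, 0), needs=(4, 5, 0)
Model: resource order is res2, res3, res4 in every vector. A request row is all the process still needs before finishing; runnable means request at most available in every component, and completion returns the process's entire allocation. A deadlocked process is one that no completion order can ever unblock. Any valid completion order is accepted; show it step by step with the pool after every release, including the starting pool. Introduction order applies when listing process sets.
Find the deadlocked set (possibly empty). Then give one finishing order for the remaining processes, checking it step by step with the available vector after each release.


Nothing here is deadlocked.
Key observation: beginning at P4, releases accumulate fast enough that every process eventually fits.
A valid finishing order for the others: P4, P5, P6, P2, P3, P7. Step-by-step check:
  pool = (3, 3, 3)
  run P4 (needs (3, 3, 3), free (3, 3, 3)); after release of (1, 1, 0) the pool is (4, 4, 3)
  run P5 (needs (4, 1, 3), free (4, 4, 3)); after release of (0, 1, 3) the pool is (4, 5, 6)
  run P6 (needs (4, 5, 0), free (4, 5, 6)); after release of (1, 2, 0) the pool is (5, 7, 6)
  run P2 (needs (4, 5, 1), free (5, 7, 6)); after release of (0, 2, 2) the pool is (5, 9, 8)
  run P3 (needs (2, 3, 6), free (5, 9, 8)); after release of (2, 0, 0) the pool is (7, 9, 8)
  run P7 (needs (5, 8, 2), free (7, 9, 8)); after release of (0, 2, 2) the pool is (7, 11, 10)


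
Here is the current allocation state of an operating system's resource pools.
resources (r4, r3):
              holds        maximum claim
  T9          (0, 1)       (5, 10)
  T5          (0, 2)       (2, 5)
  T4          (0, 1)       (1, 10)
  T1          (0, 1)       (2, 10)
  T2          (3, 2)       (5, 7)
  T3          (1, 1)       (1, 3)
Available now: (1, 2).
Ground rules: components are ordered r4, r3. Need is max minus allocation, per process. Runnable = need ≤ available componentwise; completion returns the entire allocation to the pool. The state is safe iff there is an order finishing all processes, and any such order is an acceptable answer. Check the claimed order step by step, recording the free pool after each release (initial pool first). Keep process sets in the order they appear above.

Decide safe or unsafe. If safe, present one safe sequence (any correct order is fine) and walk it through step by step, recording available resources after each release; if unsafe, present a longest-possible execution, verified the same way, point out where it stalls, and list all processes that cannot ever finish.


The state is UNSAFE.
Key observation: after T3, T5, T2 complete, (5, 7) is the best the pool ever gets, yet each leftover process wants more r3.
The run T3, T5, T2 cannot be extended any further. Check, step by step:
  pool = (1, 2)
  T3: need (0, 2) fits (1, 2); releases (1, 1), pool now (2, 3)
  T5: need (2, 3) fits (2, 3); releases (0, 2), pool now (2, 5)
  T2: need (2, 5) fits (2, 5); releases (3, 2), pool now (5, 7)
  T9 cannot run: need (5, 9) vs free (5, 7) (insufficient r3)
  T4 cannot run: need (1, 9) vs free (5, 7) (insufficient r3)
  T1 cannot run: need (2, 9) vs free (5, 7) (insufficient r3)
Processes that can never finish: T9, T4 and T1.


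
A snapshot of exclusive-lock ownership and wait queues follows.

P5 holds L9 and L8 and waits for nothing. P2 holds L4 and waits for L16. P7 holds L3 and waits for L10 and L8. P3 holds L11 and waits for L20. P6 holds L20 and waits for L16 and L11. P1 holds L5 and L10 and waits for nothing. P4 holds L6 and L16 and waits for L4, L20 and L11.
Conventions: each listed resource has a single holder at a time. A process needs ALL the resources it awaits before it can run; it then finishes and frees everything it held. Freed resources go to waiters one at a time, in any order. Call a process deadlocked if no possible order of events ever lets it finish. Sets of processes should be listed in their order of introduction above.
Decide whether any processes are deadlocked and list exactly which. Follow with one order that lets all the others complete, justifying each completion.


Deadlocked: P2, P3, P6 and P4.
Key observation: the cycle P2 -> P4 -> P2 can never break — each member waits on the next; P3 and P6 are caught in further circular waits.
A valid finishing order for the others: P1, P5, P7.
Check, step by step:
  P1 waits on nothing -> runs at once and releases L5 and L10
  P5 waits on nothing -> runs at once and releases L9 and L8
  run P7 (all its waits — L10 and L8 — are resolved); releases L3
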